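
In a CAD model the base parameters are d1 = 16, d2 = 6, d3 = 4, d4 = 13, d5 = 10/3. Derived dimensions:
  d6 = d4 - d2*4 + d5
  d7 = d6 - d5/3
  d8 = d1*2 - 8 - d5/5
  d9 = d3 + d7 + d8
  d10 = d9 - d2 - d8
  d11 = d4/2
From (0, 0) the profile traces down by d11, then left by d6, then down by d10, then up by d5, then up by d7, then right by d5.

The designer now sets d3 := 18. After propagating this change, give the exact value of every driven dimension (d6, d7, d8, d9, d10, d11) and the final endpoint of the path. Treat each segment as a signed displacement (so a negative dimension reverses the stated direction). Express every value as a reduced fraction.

d6 = -23/3
d7 = -79/9
d8 = 70/3
d9 = 293/9
d10 = 29/9
d11 = 13/2
endpoint = (11, -91/6)

Apply edit: d3 := 18
  d6 = d4 - d2*4 + d5 = -23/3
  d7 = d6 - d5/3 = -79/9
  d8 = d1*2 - 8 - d5/5 = 70/3
  d9 = d3 + d7 + d8 = 293/9
  d10 = d9 - d2 - d8 = 29/9
  d11 = d4/2 = 13/2
Walk from origin (0, 0):
  seg 1: down by d11 = 13/2 → (0, -13/2)
  seg 2: left by d6 = -23/3 → (23/3, -13/2)
  seg 3: down by d10 = 29/9 → (23/3, -175/18)
  seg 4: up by d5 = 10/3 → (23/3, -115/18)
  seg 5: up by d7 = -79/9 → (23/3, -91/6)
  seg 6: right by d5 = 10/3 → (11, -91/6)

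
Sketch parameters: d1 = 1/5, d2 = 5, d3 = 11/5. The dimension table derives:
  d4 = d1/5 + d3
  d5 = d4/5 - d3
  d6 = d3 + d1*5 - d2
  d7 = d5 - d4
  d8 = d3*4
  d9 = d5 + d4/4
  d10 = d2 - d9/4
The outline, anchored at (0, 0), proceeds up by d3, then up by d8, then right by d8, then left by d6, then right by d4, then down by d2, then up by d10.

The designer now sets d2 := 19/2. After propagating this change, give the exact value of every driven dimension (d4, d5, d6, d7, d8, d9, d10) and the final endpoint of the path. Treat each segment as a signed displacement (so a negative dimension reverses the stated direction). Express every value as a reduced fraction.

d4 = 56/25
d5 = -219/125
d6 = -63/10
d7 = -499/125
d8 = 44/5
d9 = -149/125
d10 = 4899/500
endpoint = (867/50, 5649/500)

Apply edit: d2 := 19/2
  d4 = d1/5 + d3 = 56/25
  d5 = d4/5 - d3 = -219/125
  d6 = d3 + d1*5 - d2 = -63/10
  d7 = d5 - d4 = -499/125
  d8 = d3*4 = 44/5
  d9 = d5 + d4/4 = -149/125
  d10 = d2 - d9/4 = 4899/500
Walk from origin (0, 0):
  seg 1: up by d3 = 11/5 → (0, 11/5)
  seg 2: up by d8 = 44/5 → (0, 11)
  seg 3: right by d8 = 44/5 → (44/5, 11)
  seg 4: left by d6 = -63/10 → (151/10, 11)
  seg 5: right by d4 = 56/25 → (867/50, 11)
  seg 6: down by d2 = 19/2 → (867/50, 3/2)
  seg 7: up by d10 = 4899/500 → (867/50, 5649/500)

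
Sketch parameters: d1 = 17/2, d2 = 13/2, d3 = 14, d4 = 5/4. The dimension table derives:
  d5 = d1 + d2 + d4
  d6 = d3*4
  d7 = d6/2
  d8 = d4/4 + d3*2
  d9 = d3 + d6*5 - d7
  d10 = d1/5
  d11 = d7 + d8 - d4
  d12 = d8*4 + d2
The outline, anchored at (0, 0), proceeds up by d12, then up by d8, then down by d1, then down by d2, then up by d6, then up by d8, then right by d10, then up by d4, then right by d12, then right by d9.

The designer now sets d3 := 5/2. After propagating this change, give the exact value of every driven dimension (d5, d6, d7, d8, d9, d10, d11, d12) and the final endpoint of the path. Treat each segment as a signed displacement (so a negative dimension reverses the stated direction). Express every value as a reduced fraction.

d5 = 65/4
d6 = 10
d7 = 5
d8 = 85/16
d9 = 95/2
d10 = 17/10
d11 = 145/16
d12 = 111/4
endpoint = (1539/20, 277/8)

Apply edit: d3 := 5/2
  d5 = d1 + d2 + d4 = 65/4
  d6 = d3*4 = 10
  d7 = d6/2 = 5
  d8 = d4/4 + d3*2 = 85/16
  d9 = d3 + d6*5 - d7 = 95/2
  d10 = d1/5 = 17/10
  d11 = d7 + d8 - d4 = 145/16
  d12 = d8*4 + d2 = 111/4
Walk from origin (0, 0):
  seg 1: up by d12 = 111/4 → (0, 111/4)
  seg 2: up by d8 = 85/16 → (0, 529/16)
  seg 3: down by d1 = 17/2 → (0, 393/16)
  seg 4: down by d2 = 13/2 → (0, 289/16)
  seg 5: up by d6 = 10 → (0, 449/16)
  seg 6: up by d8 = 85/16 → (0, 267/8)
  seg 7: right by d10 = 17/10 → (17/10, 267/8)
  seg 8: up by d4 = 5/4 → (17/10, 277/8)
  seg 9: right by d12 = 111/4 → (589/20, 277/8)
  seg 10: right by d9 = 95/2 → (1539/20, 277/8)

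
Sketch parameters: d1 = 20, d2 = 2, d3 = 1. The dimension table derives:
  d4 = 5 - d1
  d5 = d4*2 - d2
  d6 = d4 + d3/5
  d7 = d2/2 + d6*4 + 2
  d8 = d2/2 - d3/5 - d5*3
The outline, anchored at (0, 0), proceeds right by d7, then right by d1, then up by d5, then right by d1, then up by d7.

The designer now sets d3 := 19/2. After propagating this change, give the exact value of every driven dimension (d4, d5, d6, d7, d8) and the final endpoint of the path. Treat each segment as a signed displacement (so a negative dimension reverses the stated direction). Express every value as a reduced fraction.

Apply edit: d3 := 19/2
  d4 = 5 - d1 = -15
  d5 = d4*2 - d2 = -32
  d6 = d4 + d3/5 = -131/10
  d7 = d2/2 + d6*4 + 2 = -247/5
  d8 = d2/2 - d3/5 - d5*3 = 951/10
Walk from origin (0, 0):
  seg 1: right by d7 = -247/5 → (-247/5, 0)
  seg 2: right by d1 = 20 → (-147/5, 0)
  seg 3: up by d5 = -32 → (-147/5, -32)
  seg 4: right by d1 = 20 → (-47/5, -32)
  seg 5: up by d7 = -247/5 → (-47/5, -407/5)

d4 = -15
d5 = -32
d6 = -131/10
d7 = -247/5
d8 = 951/10
endpoint = (-47/5, -407/5)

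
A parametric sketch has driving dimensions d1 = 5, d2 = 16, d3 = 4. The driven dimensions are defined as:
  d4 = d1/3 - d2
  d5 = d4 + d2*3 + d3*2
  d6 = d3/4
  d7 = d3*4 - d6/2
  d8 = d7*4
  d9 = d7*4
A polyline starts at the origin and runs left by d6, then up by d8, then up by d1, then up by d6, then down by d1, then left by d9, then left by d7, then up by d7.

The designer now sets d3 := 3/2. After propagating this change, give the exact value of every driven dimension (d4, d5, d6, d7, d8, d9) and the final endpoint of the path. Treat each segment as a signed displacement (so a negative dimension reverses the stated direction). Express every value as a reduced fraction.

d4 = -43/3
d5 = 110/3
d6 = 3/8
d7 = 93/16
d8 = 93/4
d9 = 93/4
endpoint = (-471/16, 471/16)

Apply edit: d3 := 3/2
  d4 = d1/3 - d2 = -43/3
  d5 = d4 + d2*3 + d3*2 = 110/3
  d6 = d3/4 = 3/8
  d7 = d3*4 - d6/2 = 93/16
  d8 = d7*4 = 93/4
  d9 = d7*4 = 93/4
Walk from origin (0, 0):
  seg 1: left by d6 = 3/8 → (-3/8, 0)
  seg 2: up by d8 = 93/4 → (-3/8, 93/4)
  seg 3: up by d1 = 5 → (-3/8, 113/4)
  seg 4: up by d6 = 3/8 → (-3/8, 229/8)
  seg 5: down by d1 = 5 → (-3/8, 189/8)
  seg 6: left by d9 = 93/4 → (-189/8, 189/8)
  seg 7: left by d7 = 93/16 → (-471/16, 189/8)
  seg 8: up by d7 = 93/16 → (-471/16, 471/16)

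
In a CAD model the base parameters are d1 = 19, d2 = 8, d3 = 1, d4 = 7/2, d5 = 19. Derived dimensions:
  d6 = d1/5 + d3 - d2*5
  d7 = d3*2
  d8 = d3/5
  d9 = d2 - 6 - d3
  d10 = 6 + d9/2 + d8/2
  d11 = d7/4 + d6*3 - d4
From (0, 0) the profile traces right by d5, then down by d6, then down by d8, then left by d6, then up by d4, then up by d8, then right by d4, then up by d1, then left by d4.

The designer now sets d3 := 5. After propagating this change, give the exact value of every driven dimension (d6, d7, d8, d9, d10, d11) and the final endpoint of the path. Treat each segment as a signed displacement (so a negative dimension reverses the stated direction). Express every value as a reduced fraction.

d6 = -156/5
d7 = 10
d8 = 1
d9 = -3
d10 = 5
d11 = -473/5
endpoint = (251/5, 537/10)

Apply edit: d3 := 5
  d6 = d1/5 + d3 - d2*5 = -156/5
  d7 = d3*2 = 10
  d8 = d3/5 = 1
  d9 = d2 - 6 - d3 = -3
  d10 = 6 + d9/2 + d8/2 = 5
  d11 = d7/4 + d6*3 - d4 = -473/5
Walk from origin (0, 0):
  seg 1: right by d5 = 19 → (19, 0)
  seg 2: down by d6 = -156/5 → (19, 156/5)
  seg 3: down by d8 = 1 → (19, 151/5)
  seg 4: left by d6 = -156/5 → (251/5, 151/5)
  seg 5: up by d4 = 7/2 → (251/5, 337/10)
  seg 6: up by d8 = 1 → (251/5, 347/10)
  seg 7: right by d4 = 7/2 → (537/10, 347/10)
  seg 8: up by d1 = 19 → (537/10, 537/10)
  seg 9: left by d4 = 7/2 → (251/5, 537/10)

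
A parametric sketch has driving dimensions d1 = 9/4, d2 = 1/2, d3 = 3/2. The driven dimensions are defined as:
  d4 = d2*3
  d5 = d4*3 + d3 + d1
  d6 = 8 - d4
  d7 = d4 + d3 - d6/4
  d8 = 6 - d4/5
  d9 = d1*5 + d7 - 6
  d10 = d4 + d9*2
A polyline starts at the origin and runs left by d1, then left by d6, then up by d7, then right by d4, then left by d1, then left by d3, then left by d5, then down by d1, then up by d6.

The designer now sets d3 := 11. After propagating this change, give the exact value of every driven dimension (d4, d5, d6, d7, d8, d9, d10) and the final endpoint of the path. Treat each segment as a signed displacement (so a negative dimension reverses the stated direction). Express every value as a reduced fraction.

Apply edit: d3 := 11
  d4 = d2*3 = 3/2
  d5 = d4*3 + d3 + d1 = 71/4
  d6 = 8 - d4 = 13/2
  d7 = d4 + d3 - d6/4 = 87/8
  d8 = 6 - d4/5 = 57/10
  d9 = d1*5 + d7 - 6 = 129/8
  d10 = d4 + d9*2 = 135/4
Walk from origin (0, 0):
  seg 1: left by d1 = 9/4 → (-9/4, 0)
  seg 2: left by d6 = 13/2 → (-35/4, 0)
  seg 3: up by d7 = 87/8 → (-35/4, 87/8)
  seg 4: right by d4 = 3/2 → (-29/4, 87/8)
  seg 5: left by d1 = 9/4 → (-19/2, 87/8)
  seg 6: left by d3 = 11 → (-41/2, 87/8)
  seg 7: left by d5 = 71/4 → (-153/4, 87/8)
  seg 8: down by d1 = 9/4 → (-153/4, 69/8)
  seg 9: up by d6 = 13/2 → (-153/4, 121/8)

d4 = 3/2
d5 = 71/4
d6 = 13/2
d7 = 87/8
d8 = 57/10
d9 = 129/8
d10 = 135/4
endpoint = (-153/4, 121/8)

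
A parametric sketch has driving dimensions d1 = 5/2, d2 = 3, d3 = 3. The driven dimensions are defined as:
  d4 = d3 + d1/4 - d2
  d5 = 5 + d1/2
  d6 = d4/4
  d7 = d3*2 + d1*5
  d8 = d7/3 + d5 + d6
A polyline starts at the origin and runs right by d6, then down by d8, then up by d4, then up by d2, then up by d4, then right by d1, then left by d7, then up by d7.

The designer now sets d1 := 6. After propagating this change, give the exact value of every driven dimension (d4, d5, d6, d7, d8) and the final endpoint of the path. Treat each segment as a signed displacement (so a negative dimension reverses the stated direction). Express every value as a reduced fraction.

Apply edit: d1 := 6
  d4 = d3 + d1/4 - d2 = 3/2
  d5 = 5 + d1/2 = 8
  d6 = d4/4 = 3/8
  d7 = d3*2 + d1*5 = 36
  d8 = d7/3 + d5 + d6 = 163/8
Walk from origin (0, 0):
  seg 1: right by d6 = 3/8 → (3/8, 0)
  seg 2: down by d8 = 163/8 → (3/8, -163/8)
  seg 3: up by d4 = 3/2 → (3/8, -151/8)
  seg 4: up by d2 = 3 → (3/8, -127/8)
  seg 5: up by d4 = 3/2 → (3/8, -115/8)
  seg 6: right by d1 = 6 → (51/8, -115/8)
  seg 7: left by d7 = 36 → (-237/8, -115/8)
  seg 8: up by d7 = 36 → (-237/8, 173/8)

d4 = 3/2
d5 = 8
d6 = 3/8
d7 = 36
d8 = 163/8
endpoint = (-237/8, 173/8)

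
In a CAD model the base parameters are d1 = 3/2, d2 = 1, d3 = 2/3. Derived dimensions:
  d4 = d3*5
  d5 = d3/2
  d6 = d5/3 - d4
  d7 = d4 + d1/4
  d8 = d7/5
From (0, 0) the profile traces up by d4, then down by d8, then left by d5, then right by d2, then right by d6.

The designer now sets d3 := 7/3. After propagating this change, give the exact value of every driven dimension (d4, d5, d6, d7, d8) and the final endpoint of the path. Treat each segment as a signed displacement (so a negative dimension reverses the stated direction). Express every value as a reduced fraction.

d4 = 35/3
d5 = 7/6
d6 = -203/18
d7 = 289/24
d8 = 289/120
endpoint = (-103/9, 1111/120)

Apply edit: d3 := 7/3
  d4 = d3*5 = 35/3
  d5 = d3/2 = 7/6
  d6 = d5/3 - d4 = -203/18
  d7 = d4 + d1/4 = 289/24
  d8 = d7/5 = 289/120
Walk from origin (0, 0):
  seg 1: up by d4 = 35/3 → (0, 35/3)
  seg 2: down by d8 = 289/120 → (0, 1111/120)
  seg 3: left by d5 = 7/6 → (-7/6, 1111/120)
  seg 4: right by d2 = 1 → (-1/6, 1111/120)
  seg 5: right by d6 = -203/18 → (-103/9, 1111/120)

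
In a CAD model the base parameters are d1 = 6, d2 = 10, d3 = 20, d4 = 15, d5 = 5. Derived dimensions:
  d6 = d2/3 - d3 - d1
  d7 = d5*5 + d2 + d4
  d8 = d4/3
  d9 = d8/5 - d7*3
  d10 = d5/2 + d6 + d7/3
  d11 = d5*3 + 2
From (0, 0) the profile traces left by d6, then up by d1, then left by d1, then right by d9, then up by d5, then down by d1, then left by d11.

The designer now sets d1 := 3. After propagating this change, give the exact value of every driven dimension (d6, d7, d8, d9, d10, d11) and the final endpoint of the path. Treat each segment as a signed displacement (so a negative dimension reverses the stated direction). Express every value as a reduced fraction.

d6 = -59/3
d7 = 50
d8 = 5
d9 = -149
d10 = -1/2
d11 = 17
endpoint = (-448/3, 5)

Apply edit: d1 := 3
  d6 = d2/3 - d3 - d1 = -59/3
  d7 = d5*5 + d2 + d4 = 50
  d8 = d4/3 = 5
  d9 = d8/5 - d7*3 = -149
  d10 = d5/2 + d6 + d7/3 = -1/2
  d11 = d5*3 + 2 = 17
Walk from origin (0, 0):
  seg 1: left by d6 = -59/3 → (59/3, 0)
  seg 2: up by d1 = 3 → (59/3, 3)
  seg 3: left by d1 = 3 → (50/3, 3)
  seg 4: right by d9 = -149 → (-397/3, 3)
  seg 5: up by d5 = 5 → (-397/3, 8)
  seg 6: down by d1 = 3 → (-397/3, 5)
  seg 7: left by d11 = 17 → (-448/3, 5)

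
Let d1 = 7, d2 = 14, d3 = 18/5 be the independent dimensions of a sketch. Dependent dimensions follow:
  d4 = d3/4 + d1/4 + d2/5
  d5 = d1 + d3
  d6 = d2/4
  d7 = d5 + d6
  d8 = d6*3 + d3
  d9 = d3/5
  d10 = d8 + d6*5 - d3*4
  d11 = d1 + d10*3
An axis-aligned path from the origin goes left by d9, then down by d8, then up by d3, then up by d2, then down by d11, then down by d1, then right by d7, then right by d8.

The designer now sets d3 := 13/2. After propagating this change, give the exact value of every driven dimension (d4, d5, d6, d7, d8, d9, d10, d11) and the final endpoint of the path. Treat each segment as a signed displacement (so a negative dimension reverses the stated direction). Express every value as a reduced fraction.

d4 = 247/40
d5 = 27/2
d6 = 7/2
d7 = 17
d8 = 17
d9 = 13/10
d10 = 17/2
d11 = 65/2
endpoint = (327/10, -36)

Apply edit: d3 := 13/2
  d4 = d3/4 + d1/4 + d2/5 = 247/40
  d5 = d1 + d3 = 27/2
  d6 = d2/4 = 7/2
  d7 = d5 + d6 = 17
  d8 = d6*3 + d3 = 17
  d9 = d3/5 = 13/10
  d10 = d8 + d6*5 - d3*4 = 17/2
  d11 = d1 + d10*3 = 65/2
Walk from origin (0, 0):
  seg 1: left by d9 = 13/10 → (-13/10, 0)
  seg 2: down by d8 = 17 → (-13/10, -17)
  seg 3: up by d3 = 13/2 → (-13/10, -21/2)
  seg 4: up by d2 = 14 → (-13/10, 7/2)
  seg 5: down by d11 = 65/2 → (-13/10, -29)
  seg 6: down by d1 = 7 → (-13/10, -36)
  seg 7: right by d7 = 17 → (157/10, -36)
  seg 8: right by d8 = 17 → (327/10, -36)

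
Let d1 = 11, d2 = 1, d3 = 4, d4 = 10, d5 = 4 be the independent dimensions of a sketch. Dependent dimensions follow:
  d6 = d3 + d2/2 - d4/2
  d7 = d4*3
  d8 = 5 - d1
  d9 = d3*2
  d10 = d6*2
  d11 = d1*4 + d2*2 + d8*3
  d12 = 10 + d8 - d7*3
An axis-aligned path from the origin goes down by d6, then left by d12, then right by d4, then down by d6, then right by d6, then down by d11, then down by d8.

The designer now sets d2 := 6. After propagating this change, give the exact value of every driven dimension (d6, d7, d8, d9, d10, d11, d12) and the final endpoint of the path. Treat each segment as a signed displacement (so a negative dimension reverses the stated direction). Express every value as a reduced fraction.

Apply edit: d2 := 6
  d6 = d3 + d2/2 - d4/2 = 2
  d7 = d4*3 = 30
  d8 = 5 - d1 = -6
  d9 = d3*2 = 8
  d10 = d6*2 = 4
  d11 = d1*4 + d2*2 + d8*3 = 38
  d12 = 10 + d8 - d7*3 = -86
Walk from origin (0, 0):
  seg 1: down by d6 = 2 → (0, -2)
  seg 2: left by d12 = -86 → (86, -2)
  seg 3: right by d4 = 10 → (96, -2)
  seg 4: down by d6 = 2 → (96, -4)
  seg 5: right by d6 = 2 → (98, -4)
  seg 6: down by d11 = 38 → (98, -42)
  seg 7: down by d8 = -6 → (98, -36)

d6 = 2
d7 = 30
d8 = -6
d9 = 8
d10 = 4
d11 = 38
d12 = -86
endpoint = (98, -36)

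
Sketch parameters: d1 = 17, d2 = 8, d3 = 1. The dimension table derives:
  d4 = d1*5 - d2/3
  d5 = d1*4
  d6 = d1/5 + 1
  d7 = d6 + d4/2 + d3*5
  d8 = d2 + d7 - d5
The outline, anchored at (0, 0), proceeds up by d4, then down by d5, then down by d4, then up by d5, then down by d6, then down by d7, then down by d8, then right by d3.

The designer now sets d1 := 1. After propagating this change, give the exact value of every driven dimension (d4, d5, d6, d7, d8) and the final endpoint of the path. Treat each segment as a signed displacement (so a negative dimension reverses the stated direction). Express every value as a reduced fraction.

d4 = 7/3
d5 = 4
d6 = 6/5
d7 = 221/30
d8 = 341/30
endpoint = (1, -299/15)

Apply edit: d1 := 1
  d4 = d1*5 - d2/3 = 7/3
  d5 = d1*4 = 4
  d6 = d1/5 + 1 = 6/5
  d7 = d6 + d4/2 + d3*5 = 221/30
  d8 = d2 + d7 - d5 = 341/30
Walk from origin (0, 0):
  seg 1: up by d4 = 7/3 → (0, 7/3)
  seg 2: down by d5 = 4 → (0, -5/3)
  seg 3: down by d4 = 7/3 → (0, -4)
  seg 4: up by d5 = 4 → (0, 0)
  seg 5: down by d6 = 6/5 → (0, -6/5)
  seg 6: down by d7 = 221/30 → (0, -257/30)
  seg 7: down by d8 = 341/30 → (0, -299/15)
  seg 8: right by d3 = 1 → (1, -299/15)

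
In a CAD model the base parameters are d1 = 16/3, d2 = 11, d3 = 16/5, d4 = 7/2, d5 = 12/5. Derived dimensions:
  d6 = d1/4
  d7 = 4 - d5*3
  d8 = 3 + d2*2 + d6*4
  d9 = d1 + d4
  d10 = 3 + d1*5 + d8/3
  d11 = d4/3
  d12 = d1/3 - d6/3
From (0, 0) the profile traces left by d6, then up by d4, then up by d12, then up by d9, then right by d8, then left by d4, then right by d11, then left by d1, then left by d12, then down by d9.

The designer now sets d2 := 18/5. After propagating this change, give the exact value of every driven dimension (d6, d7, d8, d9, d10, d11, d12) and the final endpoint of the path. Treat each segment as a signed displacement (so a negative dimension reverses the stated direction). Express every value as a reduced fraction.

Apply edit: d2 := 18/5
  d6 = d1/4 = 4/3
  d7 = 4 - d5*3 = -16/5
  d8 = 3 + d2*2 + d6*4 = 233/15
  d9 = d1 + d4 = 53/6
  d10 = 3 + d1*5 + d8/3 = 1568/45
  d11 = d4/3 = 7/6
  d12 = d1/3 - d6/3 = 4/3
Walk from origin (0, 0):
  seg 1: left by d6 = 4/3 → (-4/3, 0)
  seg 2: up by d4 = 7/2 → (-4/3, 7/2)
  seg 3: up by d12 = 4/3 → (-4/3, 29/6)
  seg 4: up by d9 = 53/6 → (-4/3, 41/3)
  seg 5: right by d8 = 233/15 → (71/5, 41/3)
  seg 6: left by d4 = 7/2 → (107/10, 41/3)
  seg 7: right by d11 = 7/6 → (178/15, 41/3)
  seg 8: left by d1 = 16/3 → (98/15, 41/3)
  seg 9: left by d12 = 4/3 → (26/5, 41/3)
  seg 10: down by d9 = 53/6 → (26/5, 29/6)

d6 = 4/3
d7 = -16/5
d8 = 233/15
d9 = 53/6
d10 = 1568/45
d11 = 7/6
d12 = 4/3
endpoint = (26/5, 29/6)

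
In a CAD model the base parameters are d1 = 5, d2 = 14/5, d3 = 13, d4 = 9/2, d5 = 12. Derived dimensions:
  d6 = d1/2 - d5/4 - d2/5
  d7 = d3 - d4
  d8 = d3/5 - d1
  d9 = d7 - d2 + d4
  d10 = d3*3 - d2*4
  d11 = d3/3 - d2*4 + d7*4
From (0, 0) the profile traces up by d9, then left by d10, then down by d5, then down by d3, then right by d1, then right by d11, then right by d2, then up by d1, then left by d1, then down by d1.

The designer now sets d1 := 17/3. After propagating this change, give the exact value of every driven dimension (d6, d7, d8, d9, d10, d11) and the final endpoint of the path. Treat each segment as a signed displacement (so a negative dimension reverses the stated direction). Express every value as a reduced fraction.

Apply edit: d1 := 17/3
  d6 = d1/2 - d5/4 - d2/5 = -109/150
  d7 = d3 - d4 = 17/2
  d8 = d3/5 - d1 = -46/15
  d9 = d7 - d2 + d4 = 51/5
  d10 = d3*3 - d2*4 = 139/5
  d11 = d3/3 - d2*4 + d7*4 = 407/15
Walk from origin (0, 0):
  seg 1: up by d9 = 51/5 → (0, 51/5)
  seg 2: left by d10 = 139/5 → (-139/5, 51/5)
  seg 3: down by d5 = 12 → (-139/5, -9/5)
  seg 4: down by d3 = 13 → (-139/5, -74/5)
  seg 5: right by d1 = 17/3 → (-332/15, -74/5)
  seg 6: right by d11 = 407/15 → (5, -74/5)
  seg 7: right by d2 = 14/5 → (39/5, -74/5)
  seg 8: up by d1 = 17/3 → (39/5, -137/15)
  seg 9: left by d1 = 17/3 → (32/15, -137/15)
  seg 10: down by d1 = 17/3 → (32/15, -74/5)

d6 = -109/150
d7 = 17/2
d8 = -46/15
d9 = 51/5
d10 = 139/5
d11 = 407/15
endpoint = (32/15, -74/5)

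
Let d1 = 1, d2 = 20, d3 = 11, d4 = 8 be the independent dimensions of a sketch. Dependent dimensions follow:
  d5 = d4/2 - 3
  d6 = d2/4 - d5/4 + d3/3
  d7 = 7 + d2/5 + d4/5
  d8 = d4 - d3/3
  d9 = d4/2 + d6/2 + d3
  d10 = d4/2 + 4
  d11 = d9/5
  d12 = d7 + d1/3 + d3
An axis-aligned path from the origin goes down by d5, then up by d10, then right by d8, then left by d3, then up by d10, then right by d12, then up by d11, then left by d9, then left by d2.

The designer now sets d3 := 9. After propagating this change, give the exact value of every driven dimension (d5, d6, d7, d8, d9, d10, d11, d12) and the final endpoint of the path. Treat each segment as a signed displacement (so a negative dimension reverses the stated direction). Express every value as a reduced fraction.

Apply edit: d3 := 9
  d5 = d4/2 - 3 = 1
  d6 = d2/4 - d5/4 + d3/3 = 31/4
  d7 = 7 + d2/5 + d4/5 = 63/5
  d8 = d4 - d3/3 = 5
  d9 = d4/2 + d6/2 + d3 = 135/8
  d10 = d4/2 + 4 = 8
  d11 = d9/5 = 27/8
  d12 = d7 + d1/3 + d3 = 329/15
Walk from origin (0, 0):
  seg 1: down by d5 = 1 → (0, -1)
  seg 2: up by d10 = 8 → (0, 7)
  seg 3: right by d8 = 5 → (5, 7)
  seg 4: left by d3 = 9 → (-4, 7)
  seg 5: up by d10 = 8 → (-4, 15)
  seg 6: right by d12 = 329/15 → (269/15, 15)
  seg 7: up by d11 = 27/8 → (269/15, 147/8)
  seg 8: left by d9 = 135/8 → (127/120, 147/8)
  seg 9: left by d2 = 20 → (-2273/120, 147/8)

d5 = 1
d6 = 31/4
d7 = 63/5
d8 = 5
d9 = 135/8
d10 = 8
d11 = 27/8
d12 = 329/15
endpoint = (-2273/120, 147/8)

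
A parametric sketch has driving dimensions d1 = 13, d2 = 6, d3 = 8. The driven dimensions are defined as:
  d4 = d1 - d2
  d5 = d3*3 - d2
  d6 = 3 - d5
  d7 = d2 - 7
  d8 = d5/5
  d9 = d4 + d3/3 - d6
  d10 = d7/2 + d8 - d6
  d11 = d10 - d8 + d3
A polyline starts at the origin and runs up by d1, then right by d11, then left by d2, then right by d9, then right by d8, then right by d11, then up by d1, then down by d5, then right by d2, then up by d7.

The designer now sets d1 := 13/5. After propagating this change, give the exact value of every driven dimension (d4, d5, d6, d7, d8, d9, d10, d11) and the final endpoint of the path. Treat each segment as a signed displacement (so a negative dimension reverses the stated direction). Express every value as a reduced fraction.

Apply edit: d1 := 13/5
  d4 = d1 - d2 = -17/5
  d5 = d3*3 - d2 = 18
  d6 = 3 - d5 = -15
  d7 = d2 - 7 = -1
  d8 = d5/5 = 18/5
  d9 = d4 + d3/3 - d6 = 214/15
  d10 = d7/2 + d8 - d6 = 181/10
  d11 = d10 - d8 + d3 = 45/2
Walk from origin (0, 0):
  seg 1: up by d1 = 13/5 → (0, 13/5)
  seg 2: right by d11 = 45/2 → (45/2, 13/5)
  seg 3: left by d2 = 6 → (33/2, 13/5)
  seg 4: right by d9 = 214/15 → (923/30, 13/5)
  seg 5: right by d8 = 18/5 → (1031/30, 13/5)
  seg 6: right by d11 = 45/2 → (853/15, 13/5)
  seg 7: up by d1 = 13/5 → (853/15, 26/5)
  seg 8: down by d5 = 18 → (853/15, -64/5)
  seg 9: right by d2 = 6 → (943/15, -64/5)
  seg 10: up by d7 = -1 → (943/15, -69/5)

d4 = -17/5
d5 = 18
d6 = -15
d7 = -1
d8 = 18/5
d9 = 214/15
d10 = 181/10
d11 = 45/2
endpoint = (943/15, -69/5)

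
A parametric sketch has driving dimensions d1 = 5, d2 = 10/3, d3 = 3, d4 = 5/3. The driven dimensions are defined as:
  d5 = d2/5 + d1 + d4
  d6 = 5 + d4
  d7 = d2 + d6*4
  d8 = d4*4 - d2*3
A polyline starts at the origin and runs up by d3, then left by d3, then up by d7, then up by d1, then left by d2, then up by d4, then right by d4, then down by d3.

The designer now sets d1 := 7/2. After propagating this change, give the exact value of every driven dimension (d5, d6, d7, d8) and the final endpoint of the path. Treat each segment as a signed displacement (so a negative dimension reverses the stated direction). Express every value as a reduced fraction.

d5 = 35/6
d6 = 20/3
d7 = 30
d8 = -10/3
endpoint = (-14/3, 211/6)

Apply edit: d1 := 7/2
  d5 = d2/5 + d1 + d4 = 35/6
  d6 = 5 + d4 = 20/3
  d7 = d2 + d6*4 = 30
  d8 = d4*4 - d2*3 = -10/3
Walk from origin (0, 0):
  seg 1: up by d3 = 3 → (0, 3)
  seg 2: left by d3 = 3 → (-3, 3)
  seg 3: up by d7 = 30 → (-3, 33)
  seg 4: up by d1 = 7/2 → (-3, 73/2)
  seg 5: left by d2 = 10/3 → (-19/3, 73/2)
  seg 6: up by d4 = 5/3 → (-19/3, 229/6)
  seg 7: right by d4 = 5/3 → (-14/3, 229/6)
  seg 8: down by d3 = 3 → (-14/3, 211/6)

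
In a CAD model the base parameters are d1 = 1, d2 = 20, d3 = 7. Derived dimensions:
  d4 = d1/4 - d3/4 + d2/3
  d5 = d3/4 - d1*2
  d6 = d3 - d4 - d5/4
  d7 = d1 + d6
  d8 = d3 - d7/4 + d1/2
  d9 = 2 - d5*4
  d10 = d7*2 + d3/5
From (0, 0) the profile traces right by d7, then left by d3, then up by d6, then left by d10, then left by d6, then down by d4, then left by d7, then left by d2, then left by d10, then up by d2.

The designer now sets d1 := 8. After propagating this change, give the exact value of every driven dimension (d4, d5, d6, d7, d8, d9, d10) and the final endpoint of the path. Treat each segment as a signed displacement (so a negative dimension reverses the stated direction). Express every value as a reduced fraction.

d4 = 83/12
d5 = -57/4
d6 = 175/48
d7 = 559/48
d8 = 1553/192
d9 = 59
d10 = 2963/120
endpoint = (-19207/240, 803/48)

Apply edit: d1 := 8
  d4 = d1/4 - d3/4 + d2/3 = 83/12
  d5 = d3/4 - d1*2 = -57/4
  d6 = d3 - d4 - d5/4 = 175/48
  d7 = d1 + d6 = 559/48
  d8 = d3 - d7/4 + d1/2 = 1553/192
  d9 = 2 - d5*4 = 59
  d10 = d7*2 + d3/5 = 2963/120
Walk from origin (0, 0):
  seg 1: right by d7 = 559/48 → (559/48, 0)
  seg 2: left by d3 = 7 → (223/48, 0)
  seg 3: up by d6 = 175/48 → (223/48, 175/48)
  seg 4: left by d10 = 2963/120 → (-4811/240, 175/48)
  seg 5: left by d6 = 175/48 → (-2843/120, 175/48)
  seg 6: down by d4 = 83/12 → (-2843/120, -157/48)
  seg 7: left by d7 = 559/48 → (-2827/80, -157/48)
  seg 8: left by d2 = 20 → (-4427/80, -157/48)
  seg 9: left by d10 = 2963/120 → (-19207/240, -157/48)
  seg 10: up by d2 = 20 → (-19207/240, 803/48)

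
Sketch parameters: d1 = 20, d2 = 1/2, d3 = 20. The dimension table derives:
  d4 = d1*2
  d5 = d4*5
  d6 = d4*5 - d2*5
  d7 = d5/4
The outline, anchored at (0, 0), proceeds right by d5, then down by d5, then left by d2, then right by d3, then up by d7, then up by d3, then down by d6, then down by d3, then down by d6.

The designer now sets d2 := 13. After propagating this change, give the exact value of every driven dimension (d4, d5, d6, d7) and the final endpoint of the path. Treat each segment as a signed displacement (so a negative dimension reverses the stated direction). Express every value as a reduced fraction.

d4 = 40
d5 = 200
d6 = 135
d7 = 50
endpoint = (207, -420)

Apply edit: d2 := 13
  d4 = d1*2 = 40
  d5 = d4*5 = 200
  d6 = d4*5 - d2*5 = 135
  d7 = d5/4 = 50
Walk from origin (0, 0):
  seg 1: right by d5 = 200 → (200, 0)
  seg 2: down by d5 = 200 → (200, -200)
  seg 3: left by d2 = 13 → (187, -200)
  seg 4: right by d3 = 20 → (207, -200)
  seg 5: up by d7 = 50 → (207, -150)
  seg 6: up by d3 = 20 → (207, -130)
  seg 7: down by d6 = 135 → (207, -265)
  seg 8: down by d3 = 20 → (207, -285)
  seg 9: down by d6 = 135 → (207, -420)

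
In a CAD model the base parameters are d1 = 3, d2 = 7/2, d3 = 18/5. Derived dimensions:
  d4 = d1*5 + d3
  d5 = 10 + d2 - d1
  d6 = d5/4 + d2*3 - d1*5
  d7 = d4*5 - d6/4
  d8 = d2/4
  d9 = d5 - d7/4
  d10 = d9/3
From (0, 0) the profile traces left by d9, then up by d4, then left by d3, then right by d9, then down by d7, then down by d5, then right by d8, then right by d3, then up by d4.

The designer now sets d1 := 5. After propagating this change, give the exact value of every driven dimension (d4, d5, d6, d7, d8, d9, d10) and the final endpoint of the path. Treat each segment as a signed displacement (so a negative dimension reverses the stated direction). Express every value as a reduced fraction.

Apply edit: d1 := 5
  d4 = d1*5 + d3 = 143/5
  d5 = 10 + d2 - d1 = 17/2
  d6 = d5/4 + d2*3 - d1*5 = -99/8
  d7 = d4*5 - d6/4 = 4675/32
  d8 = d2/4 = 7/8
  d9 = d5 - d7/4 = -3587/128
  d10 = d9/3 = -3587/384
Walk from origin (0, 0):
  seg 1: left by d9 = -3587/128 → (3587/128, 0)
  seg 2: up by d4 = 143/5 → (3587/128, 143/5)
  seg 3: left by d3 = 18/5 → (15631/640, 143/5)
  seg 4: right by d9 = -3587/128 → (-18/5, 143/5)
  seg 5: down by d7 = 4675/32 → (-18/5, -18799/160)
  seg 6: down by d5 = 17/2 → (-18/5, -20159/160)
  seg 7: right by d8 = 7/8 → (-109/40, -20159/160)
  seg 8: right by d3 = 18/5 → (7/8, -20159/160)
  seg 9: up by d4 = 143/5 → (7/8, -15583/160)

d4 = 143/5
d5 = 17/2
d6 = -99/8
d7 = 4675/32
d8 = 7/8
d9 = -3587/128
d10 = -3587/384
endpoint = (7/8, -15583/160)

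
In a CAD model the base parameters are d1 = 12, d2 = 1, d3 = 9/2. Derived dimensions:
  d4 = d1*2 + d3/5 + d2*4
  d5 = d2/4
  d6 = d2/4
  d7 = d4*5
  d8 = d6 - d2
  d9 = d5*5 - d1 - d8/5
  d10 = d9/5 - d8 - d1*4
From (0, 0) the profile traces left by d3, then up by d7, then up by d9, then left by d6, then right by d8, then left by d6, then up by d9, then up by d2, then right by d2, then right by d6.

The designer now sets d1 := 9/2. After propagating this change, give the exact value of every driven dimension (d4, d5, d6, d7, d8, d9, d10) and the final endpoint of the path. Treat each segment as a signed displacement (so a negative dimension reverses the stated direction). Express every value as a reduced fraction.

Apply edit: d1 := 9/2
  d4 = d1*2 + d3/5 + d2*4 = 139/10
  d5 = d2/4 = 1/4
  d6 = d2/4 = 1/4
  d7 = d4*5 = 139/2
  d8 = d6 - d2 = -3/4
  d9 = d5*5 - d1 - d8/5 = -31/10
  d10 = d9/5 - d8 - d1*4 = -1787/100
Walk from origin (0, 0):
  seg 1: left by d3 = 9/2 → (-9/2, 0)
  seg 2: up by d7 = 139/2 → (-9/2, 139/2)
  seg 3: up by d9 = -31/10 → (-9/2, 332/5)
  seg 4: left by d6 = 1/4 → (-19/4, 332/5)
  seg 5: right by d8 = -3/4 → (-11/2, 332/5)
  seg 6: left by d6 = 1/4 → (-23/4, 332/5)
  seg 7: up by d9 = -31/10 → (-23/4, 633/10)
  seg 8: up by d2 = 1 → (-23/4, 643/10)
  seg 9: right by d2 = 1 → (-19/4, 643/10)
  seg 10: right by d6 = 1/4 → (-9/2, 643/10)

d4 = 139/10
d5 = 1/4
d6 = 1/4
d7 = 139/2
d8 = -3/4
d9 = -31/10
d10 = -1787/100
endpoint = (-9/2, 643/10)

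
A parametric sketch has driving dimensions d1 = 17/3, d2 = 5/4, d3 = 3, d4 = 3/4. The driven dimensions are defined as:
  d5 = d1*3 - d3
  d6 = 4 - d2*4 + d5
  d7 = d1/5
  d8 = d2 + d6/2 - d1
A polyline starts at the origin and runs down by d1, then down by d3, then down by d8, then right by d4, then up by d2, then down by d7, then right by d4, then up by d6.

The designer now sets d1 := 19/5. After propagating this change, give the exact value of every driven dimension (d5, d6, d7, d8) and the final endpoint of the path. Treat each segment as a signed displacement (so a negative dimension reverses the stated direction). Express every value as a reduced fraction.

Apply edit: d1 := 19/5
  d5 = d1*3 - d3 = 42/5
  d6 = 4 - d2*4 + d5 = 37/5
  d7 = d1/5 = 19/25
  d8 = d2 + d6/2 - d1 = 23/20
Walk from origin (0, 0):
  seg 1: down by d1 = 19/5 → (0, -19/5)
  seg 2: down by d3 = 3 → (0, -34/5)
  seg 3: down by d8 = 23/20 → (0, -159/20)
  seg 4: right by d4 = 3/4 → (3/4, -159/20)
  seg 5: up by d2 = 5/4 → (3/4, -67/10)
  seg 6: down by d7 = 19/25 → (3/4, -373/50)
  seg 7: right by d4 = 3/4 → (3/2, -373/50)
  seg 8: up by d6 = 37/5 → (3/2, -3/50)

d5 = 42/5
d6 = 37/5
d7 = 19/25
d8 = 23/20
endpoint = (3/2, -3/50)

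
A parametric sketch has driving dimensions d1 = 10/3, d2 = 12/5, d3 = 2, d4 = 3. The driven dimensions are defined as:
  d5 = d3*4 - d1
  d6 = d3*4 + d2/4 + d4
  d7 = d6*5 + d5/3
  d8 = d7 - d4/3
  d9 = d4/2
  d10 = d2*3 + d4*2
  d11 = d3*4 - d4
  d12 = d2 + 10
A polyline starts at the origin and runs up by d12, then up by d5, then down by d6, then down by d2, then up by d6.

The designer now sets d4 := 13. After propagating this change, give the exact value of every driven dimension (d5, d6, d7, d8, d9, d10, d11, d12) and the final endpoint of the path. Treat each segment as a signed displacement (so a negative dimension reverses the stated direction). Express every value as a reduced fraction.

Apply edit: d4 := 13
  d5 = d3*4 - d1 = 14/3
  d6 = d3*4 + d2/4 + d4 = 108/5
  d7 = d6*5 + d5/3 = 986/9
  d8 = d7 - d4/3 = 947/9
  d9 = d4/2 = 13/2
  d10 = d2*3 + d4*2 = 166/5
  d11 = d3*4 - d4 = -5
  d12 = d2 + 10 = 62/5
Walk from origin (0, 0):
  seg 1: up by d12 = 62/5 → (0, 62/5)
  seg 2: up by d5 = 14/3 → (0, 256/15)
  seg 3: down by d6 = 108/5 → (0, -68/15)
  seg 4: down by d2 = 12/5 → (0, -104/15)
  seg 5: up by d6 = 108/5 → (0, 44/3)

d5 = 14/3
d6 = 108/5
d7 = 986/9
d8 = 947/9
d9 = 13/2
d10 = 166/5
d11 = -5
d12 = 62/5
endpoint = (0, 44/3)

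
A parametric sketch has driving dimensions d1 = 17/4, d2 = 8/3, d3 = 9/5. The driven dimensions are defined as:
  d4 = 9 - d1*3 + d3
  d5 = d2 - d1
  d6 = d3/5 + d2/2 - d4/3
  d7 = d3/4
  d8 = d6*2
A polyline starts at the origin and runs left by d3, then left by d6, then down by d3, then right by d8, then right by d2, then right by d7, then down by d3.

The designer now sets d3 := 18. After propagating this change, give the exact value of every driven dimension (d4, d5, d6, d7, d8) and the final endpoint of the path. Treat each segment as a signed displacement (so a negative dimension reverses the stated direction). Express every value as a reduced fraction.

d4 = 57/4
d5 = -19/12
d6 = 11/60
d7 = 9/2
d8 = 11/30
endpoint = (-213/20, -36)

Apply edit: d3 := 18
  d4 = 9 - d1*3 + d3 = 57/4
  d5 = d2 - d1 = -19/12
  d6 = d3/5 + d2/2 - d4/3 = 11/60
  d7 = d3/4 = 9/2
  d8 = d6*2 = 11/30
Walk from origin (0, 0):
  seg 1: left by d3 = 18 → (-18, 0)
  seg 2: left by d6 = 11/60 → (-1091/60, 0)
  seg 3: down by d3 = 18 → (-1091/60, -18)
  seg 4: right by d8 = 11/30 → (-1069/60, -18)
  seg 5: right by d2 = 8/3 → (-303/20, -18)
  seg 6: right by d7 = 9/2 → (-213/20, -18)
  seg 7: down by d3 = 18 → (-213/20, -36)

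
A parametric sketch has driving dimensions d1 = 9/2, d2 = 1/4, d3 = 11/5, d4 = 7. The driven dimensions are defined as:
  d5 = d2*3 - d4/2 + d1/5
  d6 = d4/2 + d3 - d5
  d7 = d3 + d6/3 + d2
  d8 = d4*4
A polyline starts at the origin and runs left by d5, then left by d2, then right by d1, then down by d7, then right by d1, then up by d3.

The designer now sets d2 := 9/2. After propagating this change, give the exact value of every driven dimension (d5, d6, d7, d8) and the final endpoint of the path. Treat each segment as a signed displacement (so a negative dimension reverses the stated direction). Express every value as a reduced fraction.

d5 = 109/10
d6 = -26/5
d7 = 149/30
d8 = 28
endpoint = (-32/5, -83/30)

Apply edit: d2 := 9/2
  d5 = d2*3 - d4/2 + d1/5 = 109/10
  d6 = d4/2 + d3 - d5 = -26/5
  d7 = d3 + d6/3 + d2 = 149/30
  d8 = d4*4 = 28
Walk from origin (0, 0):
  seg 1: left by d5 = 109/10 → (-109/10, 0)
  seg 2: left by d2 = 9/2 → (-77/5, 0)
  seg 3: right by d1 = 9/2 → (-109/10, 0)
  seg 4: down by d7 = 149/30 → (-109/10, -149/30)
  seg 5: right by d1 = 9/2 → (-32/5, -149/30)
  seg 6: up by d3 = 11/5 → (-32/5, -83/30)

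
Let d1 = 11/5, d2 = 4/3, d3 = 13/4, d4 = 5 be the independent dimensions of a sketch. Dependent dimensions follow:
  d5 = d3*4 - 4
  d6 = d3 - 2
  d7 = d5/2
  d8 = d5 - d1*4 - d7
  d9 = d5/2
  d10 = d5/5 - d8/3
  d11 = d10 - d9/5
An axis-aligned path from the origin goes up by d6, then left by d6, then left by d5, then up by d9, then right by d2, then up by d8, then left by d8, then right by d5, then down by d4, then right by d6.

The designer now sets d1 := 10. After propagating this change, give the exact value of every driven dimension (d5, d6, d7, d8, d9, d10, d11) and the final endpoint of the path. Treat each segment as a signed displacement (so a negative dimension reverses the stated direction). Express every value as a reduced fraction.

Apply edit: d1 := 10
  d5 = d3*4 - 4 = 9
  d6 = d3 - 2 = 5/4
  d7 = d5/2 = 9/2
  d8 = d5 - d1*4 - d7 = -71/2
  d9 = d5/2 = 9/2
  d10 = d5/5 - d8/3 = 409/30
  d11 = d10 - d9/5 = 191/15
Walk from origin (0, 0):
  seg 1: up by d6 = 5/4 → (0, 5/4)
  seg 2: left by d6 = 5/4 → (-5/4, 5/4)
  seg 3: left by d5 = 9 → (-41/4, 5/4)
  seg 4: up by d9 = 9/2 → (-41/4, 23/4)
  seg 5: right by d2 = 4/3 → (-107/12, 23/4)
  seg 6: up by d8 = -71/2 → (-107/12, -119/4)
  seg 7: left by d8 = -71/2 → (319/12, -119/4)
  seg 8: right by d5 = 9 → (427/12, -119/4)
  seg 9: down by d4 = 5 → (427/12, -139/4)
  seg 10: right by d6 = 5/4 → (221/6, -139/4)

d5 = 9
d6 = 5/4
d7 = 9/2
d8 = -71/2
d9 = 9/2
d10 = 409/30
d11 = 191/15
endpoint = (221/6, -139/4)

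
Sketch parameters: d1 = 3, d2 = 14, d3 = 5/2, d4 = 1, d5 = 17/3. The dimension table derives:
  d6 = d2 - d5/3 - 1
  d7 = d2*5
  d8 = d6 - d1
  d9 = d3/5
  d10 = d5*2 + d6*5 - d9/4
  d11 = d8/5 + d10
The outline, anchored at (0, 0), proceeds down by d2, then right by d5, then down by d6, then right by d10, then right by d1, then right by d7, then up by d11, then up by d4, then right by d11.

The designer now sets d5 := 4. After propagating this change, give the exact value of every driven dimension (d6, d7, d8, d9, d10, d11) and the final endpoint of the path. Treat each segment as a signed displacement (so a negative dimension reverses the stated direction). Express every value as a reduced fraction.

d6 = 35/3
d7 = 70
d8 = 26/3
d9 = 1/2
d10 = 1589/24
d11 = 8153/120
endpoint = (4223/20, 1731/40)

Apply edit: d5 := 4
  d6 = d2 - d5/3 - 1 = 35/3
  d7 = d2*5 = 70
  d8 = d6 - d1 = 26/3
  d9 = d3/5 = 1/2
  d10 = d5*2 + d6*5 - d9/4 = 1589/24
  d11 = d8/5 + d10 = 8153/120
Walk from origin (0, 0):
  seg 1: down by d2 = 14 → (0, -14)
  seg 2: right by d5 = 4 → (4, -14)
  seg 3: down by d6 = 35/3 → (4, -77/3)
  seg 4: right by d10 = 1589/24 → (1685/24, -77/3)
  seg 5: right by d1 = 3 → (1757/24, -77/3)
  seg 6: right by d7 = 70 → (3437/24, -77/3)
  seg 7: up by d11 = 8153/120 → (3437/24, 1691/40)
  seg 8: up by d4 = 1 → (3437/24, 1731/40)
  seg 9: right by d11 = 8153/120 → (4223/20, 1731/40)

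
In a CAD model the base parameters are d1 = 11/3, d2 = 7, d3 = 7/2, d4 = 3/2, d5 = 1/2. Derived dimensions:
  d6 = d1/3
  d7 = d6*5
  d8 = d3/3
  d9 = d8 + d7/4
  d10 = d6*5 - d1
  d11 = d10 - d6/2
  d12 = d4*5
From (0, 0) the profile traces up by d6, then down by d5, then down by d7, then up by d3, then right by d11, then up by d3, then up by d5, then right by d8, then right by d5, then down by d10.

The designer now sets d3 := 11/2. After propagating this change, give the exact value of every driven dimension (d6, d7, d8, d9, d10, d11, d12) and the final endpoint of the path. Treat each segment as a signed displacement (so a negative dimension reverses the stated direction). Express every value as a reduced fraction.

d6 = 11/9
d7 = 55/9
d8 = 11/6
d9 = 121/36
d10 = 22/9
d11 = 11/6
d12 = 15/2
endpoint = (25/6, 11/3)

Apply edit: d3 := 11/2
  d6 = d1/3 = 11/9
  d7 = d6*5 = 55/9
  d8 = d3/3 = 11/6
  d9 = d8 + d7/4 = 121/36
  d10 = d6*5 - d1 = 22/9
  d11 = d10 - d6/2 = 11/6
  d12 = d4*5 = 15/2
Walk from origin (0, 0):
  seg 1: up by d6 = 11/9 → (0, 11/9)
  seg 2: down by d5 = 1/2 → (0, 13/18)
  seg 3: down by d7 = 55/9 → (0, -97/18)
  seg 4: up by d3 = 11/2 → (0, 1/9)
  seg 5: right by d11 = 11/6 → (11/6, 1/9)
  seg 6: up by d3 = 11/2 → (11/6, 101/18)
  seg 7: up by d5 = 1/2 → (11/6, 55/9)
  seg 8: right by d8 = 11/6 → (11/3, 55/9)
  seg 9: right by d5 = 1/2 → (25/6, 55/9)
  seg 10: down by d10 = 22/9 → (25/6, 11/3)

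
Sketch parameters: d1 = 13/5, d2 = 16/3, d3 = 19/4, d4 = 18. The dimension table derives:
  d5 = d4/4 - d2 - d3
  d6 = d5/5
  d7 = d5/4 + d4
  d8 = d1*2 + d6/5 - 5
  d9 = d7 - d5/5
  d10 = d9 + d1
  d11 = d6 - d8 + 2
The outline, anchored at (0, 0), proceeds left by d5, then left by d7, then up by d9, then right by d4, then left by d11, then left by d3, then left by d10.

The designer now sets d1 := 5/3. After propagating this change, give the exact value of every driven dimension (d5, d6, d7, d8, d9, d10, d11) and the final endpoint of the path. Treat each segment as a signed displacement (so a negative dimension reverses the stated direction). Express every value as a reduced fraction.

Apply edit: d1 := 5/3
  d5 = d4/4 - d2 - d3 = -67/12
  d6 = d5/5 = -67/60
  d7 = d5/4 + d4 = 797/48
  d8 = d1*2 + d6/5 - 5 = -189/100
  d9 = d7 - d5/5 = 4253/240
  d10 = d9 + d1 = 1551/80
  d11 = d6 - d8 + 2 = 208/75
Walk from origin (0, 0):
  seg 1: left by d5 = -67/12 → (67/12, 0)
  seg 2: left by d7 = 797/48 → (-529/48, 0)
  seg 3: up by d9 = 4253/240 → (-529/48, 4253/240)
  seg 4: right by d4 = 18 → (335/48, 4253/240)
  seg 5: left by d11 = 208/75 → (5047/1200, 4253/240)
  seg 6: left by d3 = 19/4 → (-653/1200, 4253/240)
  seg 7: left by d10 = 1551/80 → (-11959/600, 4253/240)

d5 = -67/12
d6 = -67/60
d7 = 797/48
d8 = -189/100
d9 = 4253/240
d10 = 1551/80
d11 = 208/75
endpoint = (-11959/600, 4253/240)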